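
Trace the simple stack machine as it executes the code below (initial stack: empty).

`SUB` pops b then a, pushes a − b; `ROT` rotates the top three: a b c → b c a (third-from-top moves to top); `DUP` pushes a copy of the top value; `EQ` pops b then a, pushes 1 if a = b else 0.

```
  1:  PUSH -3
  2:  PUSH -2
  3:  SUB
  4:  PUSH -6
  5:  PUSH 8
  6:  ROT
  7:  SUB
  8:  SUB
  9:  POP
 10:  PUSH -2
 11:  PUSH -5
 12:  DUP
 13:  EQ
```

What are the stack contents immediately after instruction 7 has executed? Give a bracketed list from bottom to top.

PUSH -3 : -3
PUSH -2 : -3 -2
SUB     : -1
PUSH -6 : -1 -6
PUSH 8  : -1 -6 8
ROT     : -6 8 -1
SUB     : -6 9

[-6, 9]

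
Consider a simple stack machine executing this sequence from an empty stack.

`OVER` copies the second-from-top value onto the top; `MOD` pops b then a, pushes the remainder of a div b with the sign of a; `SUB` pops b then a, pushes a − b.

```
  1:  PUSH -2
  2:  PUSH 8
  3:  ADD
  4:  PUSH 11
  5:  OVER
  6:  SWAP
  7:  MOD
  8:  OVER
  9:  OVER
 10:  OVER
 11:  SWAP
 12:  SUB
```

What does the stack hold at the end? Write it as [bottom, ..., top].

[6, 6, 6, 0]

PUSH -2 → [-2]
PUSH 8  → [-2, 8]
ADD     → [6]
PUSH 11 → [6, 11]
OVER    → [6, 11, 6]
SWAP    → [6, 6, 11]
MOD     → [6, 6]
OVER    → [6, 6, 6]
OVER    → [6, 6, 6, 6]
OVER    → [6, 6, 6, 6, 6]
SWAP    → [6, 6, 6, 6, 6]
SUB     → [6, 6, 6, 0]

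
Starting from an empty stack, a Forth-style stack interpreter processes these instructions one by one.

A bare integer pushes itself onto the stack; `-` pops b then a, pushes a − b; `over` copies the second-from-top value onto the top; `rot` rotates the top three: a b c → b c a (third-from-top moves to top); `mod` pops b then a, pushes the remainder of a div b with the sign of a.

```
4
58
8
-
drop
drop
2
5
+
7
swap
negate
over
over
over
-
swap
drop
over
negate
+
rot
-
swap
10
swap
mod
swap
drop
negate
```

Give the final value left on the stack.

4      → 4
58     → 4 58
8      → 4 58 8
-      → 4 50
drop   → 4
drop   → (empty)
2      → 2
5      → 2 5
+      → 7
7      → 7 7
swap   → 7 7
negate → 7 -7
over   → 7 -7 7
over   → 7 -7 7 -7
over   → 7 -7 7 -7 7
-      → 7 -7 7 -14
swap   → 7 -7 -14 7
drop   → 7 -7 -14
over   → 7 -7 -14 -7
negate → 7 -7 -14 7
+      → 7 -7 -7
rot    → -7 -7 7
-      → -7 -14
swap   → -14 -7
10     → -14 -7 10
swap   → -14 10 -7
mod    → -14 3
swap   → 3 -14
drop   → 3
negate → -3

-3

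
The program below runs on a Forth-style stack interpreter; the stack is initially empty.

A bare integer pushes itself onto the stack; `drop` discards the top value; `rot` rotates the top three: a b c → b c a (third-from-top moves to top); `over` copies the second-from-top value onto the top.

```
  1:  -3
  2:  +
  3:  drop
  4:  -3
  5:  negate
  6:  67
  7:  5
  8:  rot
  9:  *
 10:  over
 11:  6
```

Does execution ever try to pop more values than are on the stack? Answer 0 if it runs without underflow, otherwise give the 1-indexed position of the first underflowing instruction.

2

-3 -> [-3]
+  — needs 2 operands, stack has 1 → underflow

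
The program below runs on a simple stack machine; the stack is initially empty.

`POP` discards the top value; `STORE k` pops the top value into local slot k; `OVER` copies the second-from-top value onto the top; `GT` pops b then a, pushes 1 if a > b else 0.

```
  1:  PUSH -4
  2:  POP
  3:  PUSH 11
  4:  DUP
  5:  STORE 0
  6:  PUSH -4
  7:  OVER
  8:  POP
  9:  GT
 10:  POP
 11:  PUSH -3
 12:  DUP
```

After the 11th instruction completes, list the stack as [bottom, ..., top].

PUSH -4 → -4
POP     → (empty)
PUSH 11 → 11
DUP     → 11 11
STORE 0 → 11
PUSH -4 → 11 -4
OVER    → 11 -4 11
POP     → 11 -4
GT      → 1
POP     → (empty)
PUSH -3 → -3

[-3]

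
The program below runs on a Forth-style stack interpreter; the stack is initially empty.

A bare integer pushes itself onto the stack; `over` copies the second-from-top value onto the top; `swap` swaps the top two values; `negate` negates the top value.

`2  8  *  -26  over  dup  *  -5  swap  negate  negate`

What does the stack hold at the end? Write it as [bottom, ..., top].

2      -> 2
8      -> 2 8
*      -> 16
-26    -> 16 -26
over   -> 16 -26 16
dup    -> 16 -26 16 16
*      -> 16 -26 256
-5     -> 16 -26 256 -5
swap   -> 16 -26 -5 256
negate -> 16 -26 -5 -256
negate -> 16 -26 -5 256

[16, -26, -5, 256]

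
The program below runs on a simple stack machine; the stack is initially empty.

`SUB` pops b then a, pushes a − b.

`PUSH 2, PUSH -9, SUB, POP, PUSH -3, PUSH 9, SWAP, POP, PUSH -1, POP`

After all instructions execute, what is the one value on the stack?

9

PUSH 2  -> 2
PUSH -9 -> 2 -9
SUB     -> 11
POP     -> (empty)
PUSH -3 -> -3
PUSH 9  -> -3 9
SWAP    -> 9 -3
POP     -> 9
PUSH -1 -> 9 -1
POP     -> 9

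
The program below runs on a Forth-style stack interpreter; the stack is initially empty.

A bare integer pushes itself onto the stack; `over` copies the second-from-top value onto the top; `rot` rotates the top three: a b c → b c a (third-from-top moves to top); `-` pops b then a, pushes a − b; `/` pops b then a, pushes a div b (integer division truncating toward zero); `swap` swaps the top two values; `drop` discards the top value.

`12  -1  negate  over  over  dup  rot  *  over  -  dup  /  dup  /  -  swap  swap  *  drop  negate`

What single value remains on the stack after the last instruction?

12     → 12
-1     → 12 -1
negate → 12 1
over   → 12 1 12
over   → 12 1 12 1
dup    → 12 1 12 1 1
rot    → 12 1 1 1 12
*      → 12 1 1 12
over   → 12 1 1 12 1
-      → 12 1 1 11
dup    → 12 1 1 11 11
/      → 12 1 1 1
dup    → 12 1 1 1 1
/      → 12 1 1 1
-      → 12 1 0
swap   → 12 0 1
swap   → 12 1 0
*      → 12 0
drop   → 12
negate → -12

-12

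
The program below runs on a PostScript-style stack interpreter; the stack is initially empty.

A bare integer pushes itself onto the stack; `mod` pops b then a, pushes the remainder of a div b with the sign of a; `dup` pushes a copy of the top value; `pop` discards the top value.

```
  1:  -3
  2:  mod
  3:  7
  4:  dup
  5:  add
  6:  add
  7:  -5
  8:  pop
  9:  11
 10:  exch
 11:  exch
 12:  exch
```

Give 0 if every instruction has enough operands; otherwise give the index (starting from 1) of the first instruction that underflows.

2

-3  -3
mod  — needs 2 operands, stack has 1 → underflow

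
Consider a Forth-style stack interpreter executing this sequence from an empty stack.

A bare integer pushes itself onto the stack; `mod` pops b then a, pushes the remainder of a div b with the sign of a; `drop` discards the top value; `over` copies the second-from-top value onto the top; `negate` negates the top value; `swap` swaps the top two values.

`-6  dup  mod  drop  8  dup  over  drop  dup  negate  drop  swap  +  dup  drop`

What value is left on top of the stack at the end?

16

-6      [-6]
dup     [-6, -6]
mod     [0]
drop    []
8       [8]
dup     [8, 8]
over    [8, 8, 8]
drop    [8, 8]
dup     [8, 8, 8]
negate  [8, 8, -8]
drop    [8, 8]
swap    [8, 8]
+       [16]
dup     [16, 16]
drop    [16]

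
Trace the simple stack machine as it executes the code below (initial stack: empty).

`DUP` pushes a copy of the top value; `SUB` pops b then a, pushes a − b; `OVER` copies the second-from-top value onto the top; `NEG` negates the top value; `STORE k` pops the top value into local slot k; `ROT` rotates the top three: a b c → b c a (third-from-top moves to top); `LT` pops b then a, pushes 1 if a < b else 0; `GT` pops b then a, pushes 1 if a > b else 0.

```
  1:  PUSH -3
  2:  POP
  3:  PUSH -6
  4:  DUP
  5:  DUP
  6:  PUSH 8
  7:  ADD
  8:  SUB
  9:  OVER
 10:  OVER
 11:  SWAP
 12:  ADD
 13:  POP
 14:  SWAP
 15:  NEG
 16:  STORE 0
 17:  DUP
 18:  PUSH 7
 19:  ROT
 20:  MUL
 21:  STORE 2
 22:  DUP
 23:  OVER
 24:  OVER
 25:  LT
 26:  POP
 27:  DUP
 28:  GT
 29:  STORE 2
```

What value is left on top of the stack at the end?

PUSH -3 → -3
POP     → (empty)
PUSH -6 → -6
DUP     → -6 -6
DUP     → -6 -6 -6
PUSH 8  → -6 -6 -6 8
ADD     → -6 -6 2
SUB     → -6 -8
OVER    → -6 -8 -6
OVER    → -6 -8 -6 -8
SWAP    → -6 -8 -8 -6
ADD     → -6 -8 -14
POP     → -6 -8
SWAP    → -8 -6
NEG     → -8 6
STORE 0 → -8
DUP     → -8 -8
PUSH 7  → -8 -8 7
ROT     → -8 7 -8
MUL     → -8 -56
STORE 2 → -8
DUP     → -8 -8
OVER    → -8 -8 -8
OVER    → -8 -8 -8 -8
LT      → -8 -8 0
POP     → -8 -8
DUP     → -8 -8 -8
GT      → -8 0
STORE 2 → -8

-8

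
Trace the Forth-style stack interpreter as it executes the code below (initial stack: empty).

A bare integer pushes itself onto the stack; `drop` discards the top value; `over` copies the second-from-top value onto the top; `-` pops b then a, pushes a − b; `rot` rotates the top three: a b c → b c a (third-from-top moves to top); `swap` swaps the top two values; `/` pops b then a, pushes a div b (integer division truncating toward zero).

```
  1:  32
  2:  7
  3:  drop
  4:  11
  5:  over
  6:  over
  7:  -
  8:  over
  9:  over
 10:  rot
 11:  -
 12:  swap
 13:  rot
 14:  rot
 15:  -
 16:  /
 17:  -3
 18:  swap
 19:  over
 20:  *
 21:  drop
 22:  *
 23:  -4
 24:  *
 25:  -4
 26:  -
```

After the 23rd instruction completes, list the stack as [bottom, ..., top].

32   → 32
7    → 32 7
drop → 32
11   → 32 11
over → 32 11 32
over → 32 11 32 11
-    → 32 11 21
over → 32 11 21 11
over → 32 11 21 11 21
rot  → 32 11 11 21 21
-    → 32 11 11 0
swap → 32 11 0 11
rot  → 32 0 11 11
rot  → 32 11 11 0
-    → 32 11 11
/    → 32 1
-3   → 32 1 -3
swap → 32 -3 1
over → 32 -3 1 -3
*    → 32 -3 -3
drop → 32 -3
*    → -96
-4   → -96 -4

[-96, -4]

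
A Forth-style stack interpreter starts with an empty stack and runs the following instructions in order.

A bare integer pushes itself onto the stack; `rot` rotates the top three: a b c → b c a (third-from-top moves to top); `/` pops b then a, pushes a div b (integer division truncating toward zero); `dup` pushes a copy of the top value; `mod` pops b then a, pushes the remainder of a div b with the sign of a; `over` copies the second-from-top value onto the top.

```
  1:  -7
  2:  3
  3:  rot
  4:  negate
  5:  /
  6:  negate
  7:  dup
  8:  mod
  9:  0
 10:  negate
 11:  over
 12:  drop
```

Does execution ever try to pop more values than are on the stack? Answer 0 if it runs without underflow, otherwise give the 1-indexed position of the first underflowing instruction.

3

-7 : -7
3  : -7 3
rot  — needs 3 operands, stack has 2 → underflow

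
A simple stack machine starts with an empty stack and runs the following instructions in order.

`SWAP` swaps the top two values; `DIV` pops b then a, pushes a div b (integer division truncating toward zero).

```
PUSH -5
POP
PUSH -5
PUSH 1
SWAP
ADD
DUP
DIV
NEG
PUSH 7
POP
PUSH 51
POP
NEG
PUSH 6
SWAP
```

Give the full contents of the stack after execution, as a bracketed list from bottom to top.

[6, 1]

PUSH -5  [-5]
POP      []
PUSH -5  [-5]
PUSH 1   [-5, 1]
SWAP     [1, -5]
ADD      [-4]
DUP      [-4, -4]
DIV      [1]
NEG      [-1]
PUSH 7   [-1, 7]
POP      [-1]
PUSH 51  [-1, 51]
POP      [-1]
NEG      [1]
PUSH 6   [1, 6]
SWAP     [6, 1]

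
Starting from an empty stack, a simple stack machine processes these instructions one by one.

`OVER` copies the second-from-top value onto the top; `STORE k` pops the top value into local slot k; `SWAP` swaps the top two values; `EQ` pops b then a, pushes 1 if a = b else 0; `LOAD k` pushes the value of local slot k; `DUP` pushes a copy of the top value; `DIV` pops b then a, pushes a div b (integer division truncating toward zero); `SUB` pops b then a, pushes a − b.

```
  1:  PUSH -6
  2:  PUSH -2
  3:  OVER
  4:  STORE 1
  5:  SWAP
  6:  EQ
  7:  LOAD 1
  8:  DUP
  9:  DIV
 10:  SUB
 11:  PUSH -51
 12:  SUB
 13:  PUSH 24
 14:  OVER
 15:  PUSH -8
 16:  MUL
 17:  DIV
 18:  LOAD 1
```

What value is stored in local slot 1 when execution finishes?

-6

PUSH -6  -> [-6]
PUSH -2  -> [-6, -2]
OVER     -> [-6, -2, -6]
STORE 1  -> [-6, -2]
SWAP     -> [-2, -6]
EQ       -> [0]
LOAD 1   -> [0, -6]
DUP      -> [0, -6, -6]
DIV      -> [0, 1]
SUB      -> [-1]
PUSH -51 -> [-1, -51]
SUB      -> [50]
PUSH 24  -> [50, 24]
OVER     -> [50, 24, 50]
PUSH -8  -> [50, 24, 50, -8]
MUL      -> [50, 24, -400]
DIV      -> [50, 0]
LOAD 1   -> [50, 0, -6]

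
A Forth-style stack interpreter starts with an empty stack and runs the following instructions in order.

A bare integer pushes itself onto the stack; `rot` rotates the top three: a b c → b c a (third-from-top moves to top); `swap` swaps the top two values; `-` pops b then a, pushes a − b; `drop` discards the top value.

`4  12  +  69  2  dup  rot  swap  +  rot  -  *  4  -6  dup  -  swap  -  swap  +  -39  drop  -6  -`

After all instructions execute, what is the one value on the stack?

112

4    : [4]
12   : [4, 12]
+    : [16]
69   : [16, 69]
2    : [16, 69, 2]
dup  : [16, 69, 2, 2]
rot  : [16, 2, 2, 69]
swap : [16, 2, 69, 2]
+    : [16, 2, 71]
rot  : [2, 71, 16]
-    : [2, 55]
*    : [110]
4    : [110, 4]
-6   : [110, 4, -6]
dup  : [110, 4, -6, -6]
-    : [110, 4, 0]
swap : [110, 0, 4]
-    : [110, -4]
swap : [-4, 110]
+    : [106]
-39  : [106, -39]
drop : [106]
-6   : [106, -6]
-    : [112]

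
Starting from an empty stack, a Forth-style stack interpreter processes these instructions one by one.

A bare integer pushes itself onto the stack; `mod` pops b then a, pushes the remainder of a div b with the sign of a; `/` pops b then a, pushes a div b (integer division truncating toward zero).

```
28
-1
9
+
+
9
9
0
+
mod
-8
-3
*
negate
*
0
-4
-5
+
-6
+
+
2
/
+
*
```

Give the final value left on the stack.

-252

28     -> [28]
-1     -> [28, -1]
9      -> [28, -1, 9]
+      -> [28, 8]
+      -> [36]
9      -> [36, 9]
9      -> [36, 9, 9]
0      -> [36, 9, 9, 0]
+      -> [36, 9, 9]
mod    -> [36, 0]
-8     -> [36, 0, -8]
-3     -> [36, 0, -8, -3]
*      -> [36, 0, 24]
negate -> [36, 0, -24]
*      -> [36, 0]
0      -> [36, 0, 0]
-4     -> [36, 0, 0, -4]
-5     -> [36, 0, 0, -4, -5]
+      -> [36, 0, 0, -9]
-6     -> [36, 0, 0, -9, -6]
+      -> [36, 0, 0, -15]
+      -> [36, 0, -15]
2      -> [36, 0, -15, 2]
/      -> [36, 0, -7]
+      -> [36, -7]
*      -> [-252]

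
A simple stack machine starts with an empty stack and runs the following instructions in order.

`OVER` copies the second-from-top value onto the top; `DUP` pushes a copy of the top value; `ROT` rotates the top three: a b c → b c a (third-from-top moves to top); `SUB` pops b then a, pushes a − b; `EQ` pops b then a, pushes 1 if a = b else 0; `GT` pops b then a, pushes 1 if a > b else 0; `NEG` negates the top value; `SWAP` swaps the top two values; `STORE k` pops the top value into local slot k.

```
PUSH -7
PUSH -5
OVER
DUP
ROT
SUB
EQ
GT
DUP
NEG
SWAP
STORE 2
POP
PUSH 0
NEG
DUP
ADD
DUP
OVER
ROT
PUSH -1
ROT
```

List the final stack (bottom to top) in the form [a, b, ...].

[0, 0, -1, 0]

PUSH -7  -7
PUSH -5  -7 -5
OVER     -7 -5 -7
DUP      -7 -5 -7 -7
ROT      -7 -7 -7 -5
SUB      -7 -7 -2
EQ       -7 0
GT       0
DUP      0 0
NEG      0 0
SWAP     0 0
STORE 2  0
POP      (empty)
PUSH 0   0
NEG      0
DUP      0 0
ADD      0
DUP      0 0
OVER     0 0 0
ROT      0 0 0
PUSH -1  0 0 0 -1
ROT      0 0 -1 0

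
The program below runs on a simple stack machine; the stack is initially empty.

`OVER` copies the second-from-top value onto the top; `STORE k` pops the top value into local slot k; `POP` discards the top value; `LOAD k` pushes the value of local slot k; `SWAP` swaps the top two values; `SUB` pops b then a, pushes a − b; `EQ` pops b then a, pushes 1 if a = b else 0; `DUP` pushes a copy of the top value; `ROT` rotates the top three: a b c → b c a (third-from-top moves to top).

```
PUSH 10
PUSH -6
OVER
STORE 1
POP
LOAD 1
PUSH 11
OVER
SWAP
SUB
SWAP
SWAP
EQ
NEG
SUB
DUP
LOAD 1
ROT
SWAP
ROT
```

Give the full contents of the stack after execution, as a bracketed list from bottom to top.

[10, 10, 10]

PUSH 10 : 10
PUSH -6 : 10 -6
OVER    : 10 -6 10
STORE 1 : 10 -6
POP     : 10
LOAD 1  : 10 10
PUSH 11 : 10 10 11
OVER    : 10 10 11 10
SWAP    : 10 10 10 11
SUB     : 10 10 -1
SWAP    : 10 -1 10
SWAP    : 10 10 -1
EQ      : 10 0
NEG     : 10 0
SUB     : 10
DUP     : 10 10
LOAD 1  : 10 10 10
ROT     : 10 10 10
SWAP    : 10 10 10
ROT     : 10 10 10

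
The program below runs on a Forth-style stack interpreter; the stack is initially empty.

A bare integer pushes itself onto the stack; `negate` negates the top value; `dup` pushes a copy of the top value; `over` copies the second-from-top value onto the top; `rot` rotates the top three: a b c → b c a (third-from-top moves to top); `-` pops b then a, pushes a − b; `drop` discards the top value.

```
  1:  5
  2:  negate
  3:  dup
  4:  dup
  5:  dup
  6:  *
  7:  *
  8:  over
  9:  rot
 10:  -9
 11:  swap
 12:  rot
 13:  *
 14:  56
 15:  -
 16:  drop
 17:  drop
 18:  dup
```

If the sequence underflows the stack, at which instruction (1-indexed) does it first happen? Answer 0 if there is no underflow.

0

5       [5]
negate  [-5]
dup     [-5, -5]
dup     [-5, -5, -5]
dup     [-5, -5, -5, -5]
*       [-5, -5, 25]
*       [-5, -125]
over    [-5, -125, -5]
rot     [-125, -5, -5]
-9      [-125, -5, -5, -9]
swap    [-125, -5, -9, -5]
rot     [-125, -9, -5, -5]
*       [-125, -9, 25]
56      [-125, -9, 25, 56]
-       [-125, -9, -31]
drop    [-125, -9]
drop    [-125]
dup     [-125, -125]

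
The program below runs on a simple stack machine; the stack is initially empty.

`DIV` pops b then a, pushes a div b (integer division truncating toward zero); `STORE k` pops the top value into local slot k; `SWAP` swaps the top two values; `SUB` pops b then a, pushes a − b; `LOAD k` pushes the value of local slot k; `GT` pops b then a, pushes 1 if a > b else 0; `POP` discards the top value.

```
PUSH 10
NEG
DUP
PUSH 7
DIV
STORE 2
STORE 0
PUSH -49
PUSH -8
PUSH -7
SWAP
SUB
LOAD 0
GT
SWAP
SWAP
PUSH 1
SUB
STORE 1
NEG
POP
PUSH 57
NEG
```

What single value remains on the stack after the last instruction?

PUSH 10  -> 10
NEG      -> -10
DUP      -> -10 -10
PUSH 7   -> -10 -10 7
DIV      -> -10 -1
STORE 2  -> -10
STORE 0  -> (empty)
PUSH -49 -> -49
PUSH -8  -> -49 -8
PUSH -7  -> -49 -8 -7
SWAP     -> -49 -7 -8
SUB      -> -49 1
LOAD 0   -> -49 1 -10
GT       -> -49 1
SWAP     -> 1 -49
SWAP     -> -49 1
PUSH 1   -> -49 1 1
SUB      -> -49 0
STORE 1  -> -49
NEG      -> 49
POP      -> (empty)
PUSH 57  -> 57
NEG      -> -57

-57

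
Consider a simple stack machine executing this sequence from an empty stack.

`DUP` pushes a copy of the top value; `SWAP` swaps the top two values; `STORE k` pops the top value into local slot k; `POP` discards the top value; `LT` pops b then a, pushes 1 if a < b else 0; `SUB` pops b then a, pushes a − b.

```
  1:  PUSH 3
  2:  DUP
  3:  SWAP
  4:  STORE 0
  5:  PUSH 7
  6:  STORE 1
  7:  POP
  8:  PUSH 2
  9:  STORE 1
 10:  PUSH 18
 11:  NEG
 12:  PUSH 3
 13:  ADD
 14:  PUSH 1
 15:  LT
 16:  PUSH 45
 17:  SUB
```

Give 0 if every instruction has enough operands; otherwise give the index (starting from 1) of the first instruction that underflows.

0

PUSH 3   [3]
DUP      [3, 3]
SWAP     [3, 3]
STORE 0  [3]
PUSH 7   [3, 7]
STORE 1  [3]
POP      []
PUSH 2   [2]
STORE 1  []
PUSH 18  [18]
NEG      [-18]
PUSH 3   [-18, 3]
ADD      [-15]
PUSH 1   [-15, 1]
LT       [1]
PUSH 45  [1, 45]
SUB      [-44]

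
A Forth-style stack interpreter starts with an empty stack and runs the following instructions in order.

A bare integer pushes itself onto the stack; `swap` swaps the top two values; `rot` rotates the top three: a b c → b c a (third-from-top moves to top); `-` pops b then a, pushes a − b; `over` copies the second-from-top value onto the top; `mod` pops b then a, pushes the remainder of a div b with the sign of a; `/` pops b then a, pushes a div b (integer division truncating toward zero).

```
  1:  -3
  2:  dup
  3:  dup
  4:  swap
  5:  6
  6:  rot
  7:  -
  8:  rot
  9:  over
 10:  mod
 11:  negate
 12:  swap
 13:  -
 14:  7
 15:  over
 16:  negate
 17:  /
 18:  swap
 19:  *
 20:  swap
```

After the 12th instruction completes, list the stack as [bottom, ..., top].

-3     -> -3
dup    -> -3 -3
dup    -> -3 -3 -3
swap   -> -3 -3 -3
6      -> -3 -3 -3 6
rot    -> -3 -3 6 -3
-      -> -3 -3 9
rot    -> -3 9 -3
over   -> -3 9 -3 9
mod    -> -3 9 -3
negate -> -3 9 3
swap   -> -3 3 9

[-3, 3, 9]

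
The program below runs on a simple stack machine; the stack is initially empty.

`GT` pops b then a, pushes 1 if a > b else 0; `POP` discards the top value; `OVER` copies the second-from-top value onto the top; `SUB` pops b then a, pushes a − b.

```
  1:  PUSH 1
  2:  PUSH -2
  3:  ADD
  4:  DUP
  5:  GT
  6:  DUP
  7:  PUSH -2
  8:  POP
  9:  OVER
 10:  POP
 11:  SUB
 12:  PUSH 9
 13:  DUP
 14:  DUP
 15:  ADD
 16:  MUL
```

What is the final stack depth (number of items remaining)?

2

PUSH 1  -> [1]
PUSH -2 -> [1, -2]
ADD     -> [-1]
DUP     -> [-1, -1]
GT      -> [0]
DUP     -> [0, 0]
PUSH -2 -> [0, 0, -2]
POP     -> [0, 0]
OVER    -> [0, 0, 0]
POP     -> [0, 0]
SUB     -> [0]
PUSH 9  -> [0, 9]
DUP     -> [0, 9, 9]
DUP     -> [0, 9, 9, 9]
ADD     -> [0, 9, 18]
MUL     -> [0, 162]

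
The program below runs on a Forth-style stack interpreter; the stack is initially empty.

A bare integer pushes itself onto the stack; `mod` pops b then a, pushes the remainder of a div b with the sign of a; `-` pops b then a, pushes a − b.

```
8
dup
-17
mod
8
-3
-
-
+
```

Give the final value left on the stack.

8   : 8
dup : 8 8
-17 : 8 8 -17
mod : 8 8
8   : 8 8 8
-3  : 8 8 8 -3
-   : 8 8 11
-   : 8 -3
+   : 5

5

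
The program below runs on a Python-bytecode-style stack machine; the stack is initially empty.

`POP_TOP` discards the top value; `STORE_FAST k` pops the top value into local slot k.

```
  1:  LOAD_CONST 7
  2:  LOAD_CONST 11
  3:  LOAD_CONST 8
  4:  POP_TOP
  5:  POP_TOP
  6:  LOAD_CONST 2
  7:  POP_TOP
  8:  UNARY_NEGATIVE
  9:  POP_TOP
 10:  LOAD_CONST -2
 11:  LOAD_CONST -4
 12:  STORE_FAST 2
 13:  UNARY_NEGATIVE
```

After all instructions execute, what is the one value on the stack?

LOAD_CONST 7   -> [7]
LOAD_CONST 11  -> [7, 11]
LOAD_CONST 8   -> [7, 11, 8]
POP_TOP        -> [7, 11]
POP_TOP        -> [7]
LOAD_CONST 2   -> [7, 2]
POP_TOP        -> [7]
UNARY_NEGATIVE -> [-7]
POP_TOP        -> []
LOAD_CONST -2  -> [-2]
LOAD_CONST -4  -> [-2, -4]
STORE_FAST 2   -> [-2]
UNARY_NEGATIVE -> [2]

2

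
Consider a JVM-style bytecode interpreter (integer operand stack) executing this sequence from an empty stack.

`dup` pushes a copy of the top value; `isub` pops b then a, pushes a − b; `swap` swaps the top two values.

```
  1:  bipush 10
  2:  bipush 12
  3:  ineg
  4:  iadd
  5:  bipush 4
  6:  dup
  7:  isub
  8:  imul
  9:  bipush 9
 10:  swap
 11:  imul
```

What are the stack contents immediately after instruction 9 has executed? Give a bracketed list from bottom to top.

bipush 10 : 10
bipush 12 : 10 12
ineg      : 10 -12
iadd      : -2
bipush 4  : -2 4
dup       : -2 4 4
isub      : -2 0
imul      : 0
bipush 9  : 0 9

[0, 9]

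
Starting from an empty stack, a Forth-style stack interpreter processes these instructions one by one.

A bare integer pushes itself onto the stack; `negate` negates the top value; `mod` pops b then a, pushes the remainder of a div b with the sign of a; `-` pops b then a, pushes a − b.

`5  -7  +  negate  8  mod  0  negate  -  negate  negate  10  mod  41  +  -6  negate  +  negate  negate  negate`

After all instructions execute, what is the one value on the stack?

-49

5      → 5
-7     → 5 -7
+      → -2
negate → 2
8      → 2 8
mod    → 2
0      → 2 0
negate → 2 0
-      → 2
negate → -2
negate → 2
10     → 2 10
mod    → 2
41     → 2 41
+      → 43
-6     → 43 -6
negate → 43 6
+      → 49
negate → -49
negate → 49
negate → -49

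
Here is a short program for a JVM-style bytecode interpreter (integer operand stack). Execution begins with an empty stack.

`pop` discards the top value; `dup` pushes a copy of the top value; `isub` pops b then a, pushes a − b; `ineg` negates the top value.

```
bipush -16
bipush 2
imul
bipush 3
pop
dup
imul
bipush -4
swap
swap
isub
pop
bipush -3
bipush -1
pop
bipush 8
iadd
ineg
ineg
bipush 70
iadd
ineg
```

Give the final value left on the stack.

-75

bipush -16 -> -16
bipush 2   -> -16 2
imul       -> -32
bipush 3   -> -32 3
pop        -> -32
dup        -> -32 -32
imul       -> 1024
bipush -4  -> 1024 -4
swap       -> -4 1024
swap       -> 1024 -4
isub       -> 1028
pop        -> (empty)
bipush -3  -> -3
bipush -1  -> -3 -1
pop        -> -3
bipush 8   -> -3 8
iadd       -> 5
ineg       -> -5
ineg       -> 5
bipush 70  -> 5 70
iadd       -> 75
ineg       -> -75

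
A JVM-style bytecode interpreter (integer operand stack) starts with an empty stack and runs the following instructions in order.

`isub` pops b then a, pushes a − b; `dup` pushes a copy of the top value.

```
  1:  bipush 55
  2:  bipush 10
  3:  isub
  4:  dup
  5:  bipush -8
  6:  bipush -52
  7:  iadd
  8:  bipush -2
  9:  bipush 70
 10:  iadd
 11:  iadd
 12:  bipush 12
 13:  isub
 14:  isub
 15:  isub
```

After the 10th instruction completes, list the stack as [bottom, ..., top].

[45, 45, -60, 68]

bipush 55  -> 55
bipush 10  -> 55 10
isub       -> 45
dup        -> 45 45
bipush -8  -> 45 45 -8
bipush -52 -> 45 45 -8 -52
iadd       -> 45 45 -60
bipush -2  -> 45 45 -60 -2
bipush 70  -> 45 45 -60 -2 70
iadd       -> 45 45 -60 68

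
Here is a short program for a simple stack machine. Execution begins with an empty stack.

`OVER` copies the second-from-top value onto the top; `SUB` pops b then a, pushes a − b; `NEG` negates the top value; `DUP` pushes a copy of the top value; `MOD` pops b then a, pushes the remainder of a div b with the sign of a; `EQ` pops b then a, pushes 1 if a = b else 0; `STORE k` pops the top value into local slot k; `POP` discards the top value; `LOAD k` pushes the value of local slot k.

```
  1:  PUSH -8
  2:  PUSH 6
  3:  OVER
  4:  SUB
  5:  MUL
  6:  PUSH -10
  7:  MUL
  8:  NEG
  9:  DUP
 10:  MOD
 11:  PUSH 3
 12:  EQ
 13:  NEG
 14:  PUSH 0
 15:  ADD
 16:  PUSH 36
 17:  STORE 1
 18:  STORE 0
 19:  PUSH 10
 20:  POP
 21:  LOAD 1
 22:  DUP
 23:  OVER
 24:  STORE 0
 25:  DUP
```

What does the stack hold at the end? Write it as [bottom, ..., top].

[36, 36, 36]

PUSH -8  → [-8]
PUSH 6   → [-8, 6]
OVER     → [-8, 6, -8]
SUB      → [-8, 14]
MUL      → [-112]
PUSH -10 → [-112, -10]
MUL      → [1120]
NEG      → [-1120]
DUP      → [-1120, -1120]
MOD      → [0]
PUSH 3   → [0, 3]
EQ       → [0]
NEG      → [0]
PUSH 0   → [0, 0]
ADD      → [0]
PUSH 36  → [0, 36]
STORE 1  → [0]
STORE 0  → []
PUSH 10  → [10]
POP      → []
LOAD 1   → [36]
DUP      → [36, 36]
OVER     → [36, 36, 36]
STORE 0  → [36, 36]
DUP      → [36, 36, 36]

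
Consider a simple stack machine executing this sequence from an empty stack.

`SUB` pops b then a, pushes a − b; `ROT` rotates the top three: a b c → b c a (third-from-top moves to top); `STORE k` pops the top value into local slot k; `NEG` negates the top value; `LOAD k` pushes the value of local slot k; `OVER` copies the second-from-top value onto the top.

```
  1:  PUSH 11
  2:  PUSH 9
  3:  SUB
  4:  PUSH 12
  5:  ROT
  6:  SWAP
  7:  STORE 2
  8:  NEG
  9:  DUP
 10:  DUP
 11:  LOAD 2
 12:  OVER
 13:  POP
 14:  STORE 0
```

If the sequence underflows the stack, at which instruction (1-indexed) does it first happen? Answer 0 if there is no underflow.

PUSH 11 : 11
PUSH 9  : 11 9
SUB     : 2
PUSH 12 : 2 12
ROT  — needs 3 operands, stack has 2 → underflow

5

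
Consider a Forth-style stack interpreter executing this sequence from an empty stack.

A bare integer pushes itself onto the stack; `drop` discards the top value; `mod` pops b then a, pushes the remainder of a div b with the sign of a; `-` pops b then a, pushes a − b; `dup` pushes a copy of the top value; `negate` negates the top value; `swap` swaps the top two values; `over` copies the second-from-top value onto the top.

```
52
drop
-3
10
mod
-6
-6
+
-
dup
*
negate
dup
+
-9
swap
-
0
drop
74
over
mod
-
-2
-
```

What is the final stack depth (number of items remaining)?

52     -> [52]
drop   -> []
-3     -> [-3]
10     -> [-3, 10]
mod    -> [-3]
-6     -> [-3, -6]
-6     -> [-3, -6, -6]
+      -> [-3, -12]
-      -> [9]
dup    -> [9, 9]
*      -> [81]
negate -> [-81]
dup    -> [-81, -81]
+      -> [-162]
-9     -> [-162, -9]
swap   -> [-9, -162]
-      -> [153]
0      -> [153, 0]
drop   -> [153]
74     -> [153, 74]
over   -> [153, 74, 153]
mod    -> [153, 74]
-      -> [79]
-2     -> [79, -2]
-      -> [81]

1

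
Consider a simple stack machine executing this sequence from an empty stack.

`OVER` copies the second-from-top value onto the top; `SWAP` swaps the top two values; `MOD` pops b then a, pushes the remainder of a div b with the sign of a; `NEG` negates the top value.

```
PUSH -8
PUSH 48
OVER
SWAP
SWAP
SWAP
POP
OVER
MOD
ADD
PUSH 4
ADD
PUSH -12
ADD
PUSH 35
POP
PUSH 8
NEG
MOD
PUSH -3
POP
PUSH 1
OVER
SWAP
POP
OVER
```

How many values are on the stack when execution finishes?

PUSH -8   [-8]
PUSH 48   [-8, 48]
OVER      [-8, 48, -8]
SWAP      [-8, -8, 48]
SWAP      [-8, 48, -8]
SWAP      [-8, -8, 48]
POP       [-8, -8]
OVER      [-8, -8, -8]
MOD       [-8, 0]
ADD       [-8]
PUSH 4    [-8, 4]
ADD       [-4]
PUSH -12  [-4, -12]
ADD       [-16]
PUSH 35   [-16, 35]
POP       [-16]
PUSH 8    [-16, 8]
NEG       [-16, -8]
MOD       [0]
PUSH -3   [0, -3]
POP       [0]
PUSH 1    [0, 1]
OVER      [0, 1, 0]
SWAP      [0, 0, 1]
POP       [0, 0]
OVER      [0, 0, 0]

3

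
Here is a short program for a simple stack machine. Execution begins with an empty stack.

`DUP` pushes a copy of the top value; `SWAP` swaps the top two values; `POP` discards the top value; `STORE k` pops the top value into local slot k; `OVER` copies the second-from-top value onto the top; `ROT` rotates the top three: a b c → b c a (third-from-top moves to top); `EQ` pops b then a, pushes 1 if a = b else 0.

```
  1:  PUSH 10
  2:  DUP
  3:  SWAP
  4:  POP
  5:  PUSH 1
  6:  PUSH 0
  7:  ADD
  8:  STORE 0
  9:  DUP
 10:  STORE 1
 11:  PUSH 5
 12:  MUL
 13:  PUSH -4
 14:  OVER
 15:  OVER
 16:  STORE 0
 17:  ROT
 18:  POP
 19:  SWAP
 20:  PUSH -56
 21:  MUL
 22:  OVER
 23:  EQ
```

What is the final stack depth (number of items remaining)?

2

PUSH 10  -> 10
DUP      -> 10 10
SWAP     -> 10 10
POP      -> 10
PUSH 1   -> 10 1
PUSH 0   -> 10 1 0
ADD      -> 10 1
STORE 0  -> 10
DUP      -> 10 10
STORE 1  -> 10
PUSH 5   -> 10 5
MUL      -> 50
PUSH -4  -> 50 -4
OVER     -> 50 -4 50
OVER     -> 50 -4 50 -4
STORE 0  -> 50 -4 50
ROT      -> -4 50 50
POP      -> -4 50
SWAP     -> 50 -4
PUSH -56 -> 50 -4 -56
MUL      -> 50 224
OVER     -> 50 224 50
EQ       -> 50 0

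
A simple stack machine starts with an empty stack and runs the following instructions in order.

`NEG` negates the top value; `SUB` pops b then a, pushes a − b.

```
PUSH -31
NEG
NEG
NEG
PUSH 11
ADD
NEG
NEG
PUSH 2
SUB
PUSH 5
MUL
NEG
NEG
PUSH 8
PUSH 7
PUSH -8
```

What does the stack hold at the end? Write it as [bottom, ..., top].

PUSH -31 -> [-31]
NEG      -> [31]
NEG      -> [-31]
NEG      -> [31]
PUSH 11  -> [31, 11]
ADD      -> [42]
NEG      -> [-42]
NEG      -> [42]
PUSH 2   -> [42, 2]
SUB      -> [40]
PUSH 5   -> [40, 5]
MUL      -> [200]
NEG      -> [-200]
NEG      -> [200]
PUSH 8   -> [200, 8]
PUSH 7   -> [200, 8, 7]
PUSH -8  -> [200, 8, 7, -8]

[200, 8, 7, -8]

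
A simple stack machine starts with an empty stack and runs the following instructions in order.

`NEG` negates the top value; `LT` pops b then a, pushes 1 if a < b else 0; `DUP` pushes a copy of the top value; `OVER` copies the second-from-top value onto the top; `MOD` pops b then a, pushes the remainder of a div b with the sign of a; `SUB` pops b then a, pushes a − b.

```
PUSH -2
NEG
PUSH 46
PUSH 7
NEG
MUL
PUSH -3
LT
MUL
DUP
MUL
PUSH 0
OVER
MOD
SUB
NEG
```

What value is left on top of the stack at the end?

-4

PUSH -2 -> [-2]
NEG     -> [2]
PUSH 46 -> [2, 46]
PUSH 7  -> [2, 46, 7]
NEG     -> [2, 46, -7]
MUL     -> [2, -322]
PUSH -3 -> [2, -322, -3]
LT      -> [2, 1]
MUL     -> [2]
DUP     -> [2, 2]
MUL     -> [4]
PUSH 0  -> [4, 0]
OVER    -> [4, 0, 4]
MOD     -> [4, 0]
SUB     -> [4]
NEG     -> [-4]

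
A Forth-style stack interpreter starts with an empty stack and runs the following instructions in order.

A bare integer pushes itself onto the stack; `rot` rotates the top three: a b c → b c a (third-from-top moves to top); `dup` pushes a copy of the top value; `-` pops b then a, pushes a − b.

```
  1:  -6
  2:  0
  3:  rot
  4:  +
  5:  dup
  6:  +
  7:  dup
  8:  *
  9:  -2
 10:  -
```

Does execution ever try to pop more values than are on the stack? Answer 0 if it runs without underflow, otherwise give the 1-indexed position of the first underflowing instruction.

3

-6 : -6
0  : -6 0
rot  — needs 3 operands, stack has 2 → underflow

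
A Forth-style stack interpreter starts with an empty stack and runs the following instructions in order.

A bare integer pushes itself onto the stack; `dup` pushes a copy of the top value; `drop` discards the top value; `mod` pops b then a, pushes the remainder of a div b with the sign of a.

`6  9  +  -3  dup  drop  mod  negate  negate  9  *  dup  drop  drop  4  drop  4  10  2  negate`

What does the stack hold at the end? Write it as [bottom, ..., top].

6      → 6
9      → 6 9
+      → 15
-3     → 15 -3
dup    → 15 -3 -3
drop   → 15 -3
mod    → 0
negate → 0
negate → 0
9      → 0 9
*      → 0
dup    → 0 0
drop   → 0
drop   → (empty)
4      → 4
drop   → (empty)
4      → 4
10     → 4 10
2      → 4 10 2
negate → 4 10 -2

[4, 10, -2]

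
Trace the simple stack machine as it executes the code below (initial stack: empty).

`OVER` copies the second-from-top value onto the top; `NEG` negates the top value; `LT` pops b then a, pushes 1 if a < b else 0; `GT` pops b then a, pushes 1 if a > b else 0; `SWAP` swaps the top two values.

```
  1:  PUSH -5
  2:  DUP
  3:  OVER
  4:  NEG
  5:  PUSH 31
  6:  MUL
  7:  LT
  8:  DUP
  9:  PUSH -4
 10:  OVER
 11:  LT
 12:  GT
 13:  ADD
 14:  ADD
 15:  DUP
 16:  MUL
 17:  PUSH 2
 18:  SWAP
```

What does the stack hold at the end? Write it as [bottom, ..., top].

PUSH -5  [-5]
DUP      [-5, -5]
OVER     [-5, -5, -5]
NEG      [-5, -5, 5]
PUSH 31  [-5, -5, 5, 31]
MUL      [-5, -5, 155]
LT       [-5, 1]
DUP      [-5, 1, 1]
PUSH -4  [-5, 1, 1, -4]
OVER     [-5, 1, 1, -4, 1]
LT       [-5, 1, 1, 1]
GT       [-5, 1, 0]
ADD      [-5, 1]
ADD      [-4]
DUP      [-4, -4]
MUL      [16]
PUSH 2   [16, 2]
SWAP     [2, 16]

[2, 16]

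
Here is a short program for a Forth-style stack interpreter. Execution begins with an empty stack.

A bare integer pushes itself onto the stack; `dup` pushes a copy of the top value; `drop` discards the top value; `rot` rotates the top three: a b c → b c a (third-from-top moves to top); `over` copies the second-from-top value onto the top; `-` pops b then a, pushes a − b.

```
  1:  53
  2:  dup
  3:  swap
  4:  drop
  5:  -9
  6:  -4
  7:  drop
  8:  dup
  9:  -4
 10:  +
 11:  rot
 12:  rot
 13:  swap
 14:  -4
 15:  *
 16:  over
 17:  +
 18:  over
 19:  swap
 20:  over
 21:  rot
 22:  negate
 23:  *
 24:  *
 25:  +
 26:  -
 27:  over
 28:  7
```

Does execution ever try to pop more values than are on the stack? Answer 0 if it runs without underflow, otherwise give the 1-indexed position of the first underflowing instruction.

27

53     -> [53]
dup    -> [53, 53]
swap   -> [53, 53]
drop   -> [53]
-9     -> [53, -9]
-4     -> [53, -9, -4]
drop   -> [53, -9]
dup    -> [53, -9, -9]
-4     -> [53, -9, -9, -4]
+      -> [53, -9, -13]
rot    -> [-9, -13, 53]
rot    -> [-13, 53, -9]
swap   -> [-13, -9, 53]
-4     -> [-13, -9, 53, -4]
*      -> [-13, -9, -212]
over   -> [-13, -9, -212, -9]
+      -> [-13, -9, -221]
over   -> [-13, -9, -221, -9]
swap   -> [-13, -9, -9, -221]
over   -> [-13, -9, -9, -221, -9]
rot    -> [-13, -9, -221, -9, -9]
negate -> [-13, -9, -221, -9, 9]
*      -> [-13, -9, -221, -81]
*      -> [-13, -9, 17901]
+      -> [-13, 17892]
-      -> [-17905]
over  — needs 2 operands, stack has 1 → underflow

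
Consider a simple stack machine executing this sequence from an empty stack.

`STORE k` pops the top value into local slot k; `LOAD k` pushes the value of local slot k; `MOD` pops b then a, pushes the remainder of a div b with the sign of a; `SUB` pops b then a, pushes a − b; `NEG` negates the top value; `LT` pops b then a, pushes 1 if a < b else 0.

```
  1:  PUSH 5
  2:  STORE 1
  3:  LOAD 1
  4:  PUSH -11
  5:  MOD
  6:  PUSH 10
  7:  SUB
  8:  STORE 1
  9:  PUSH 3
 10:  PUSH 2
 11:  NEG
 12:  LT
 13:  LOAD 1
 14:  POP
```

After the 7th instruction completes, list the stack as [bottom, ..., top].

[-5]

PUSH 5   -> 5
STORE 1  -> (empty)
LOAD 1   -> 5
PUSH -11 -> 5 -11
MOD      -> 5
PUSH 10  -> 5 10
SUB      -> -5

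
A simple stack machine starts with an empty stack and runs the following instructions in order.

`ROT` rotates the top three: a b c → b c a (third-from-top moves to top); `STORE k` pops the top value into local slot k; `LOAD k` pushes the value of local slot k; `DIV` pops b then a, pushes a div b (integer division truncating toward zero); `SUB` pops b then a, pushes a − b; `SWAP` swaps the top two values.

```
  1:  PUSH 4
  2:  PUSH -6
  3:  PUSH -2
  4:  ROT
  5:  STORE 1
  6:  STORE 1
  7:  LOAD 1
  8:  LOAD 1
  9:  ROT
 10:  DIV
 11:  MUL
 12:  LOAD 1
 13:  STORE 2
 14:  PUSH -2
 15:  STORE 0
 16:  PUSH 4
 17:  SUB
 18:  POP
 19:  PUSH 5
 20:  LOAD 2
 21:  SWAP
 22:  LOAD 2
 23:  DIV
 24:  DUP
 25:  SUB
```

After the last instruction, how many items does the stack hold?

PUSH 4  : [4]
PUSH -6 : [4, -6]
PUSH -2 : [4, -6, -2]
ROT     : [-6, -2, 4]
STORE 1 : [-6, -2]
STORE 1 : [-6]
LOAD 1  : [-6, -2]
LOAD 1  : [-6, -2, -2]
ROT     : [-2, -2, -6]
DIV     : [-2, 0]
MUL     : [0]
LOAD 1  : [0, -2]
STORE 2 : [0]
PUSH -2 : [0, -2]
STORE 0 : [0]
PUSH 4  : [0, 4]
SUB     : [-4]
POP     : []
PUSH 5  : [5]
LOAD 2  : [5, -2]
SWAP    : [-2, 5]
LOAD 2  : [-2, 5, -2]
DIV     : [-2, -2]
DUP     : [-2, -2, -2]
SUB     : [-2, 0]

2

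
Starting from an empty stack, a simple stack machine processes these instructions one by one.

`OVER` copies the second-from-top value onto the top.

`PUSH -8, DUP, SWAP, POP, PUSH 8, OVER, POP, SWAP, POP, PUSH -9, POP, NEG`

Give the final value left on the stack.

-8

PUSH -8 -> -8
DUP     -> -8 -8
SWAP    -> -8 -8
POP     -> -8
PUSH 8  -> -8 8
OVER    -> -8 8 -8
POP     -> -8 8
SWAP    -> 8 -8
POP     -> 8
PUSH -9 -> 8 -9
POP     -> 8
NEG     -> -8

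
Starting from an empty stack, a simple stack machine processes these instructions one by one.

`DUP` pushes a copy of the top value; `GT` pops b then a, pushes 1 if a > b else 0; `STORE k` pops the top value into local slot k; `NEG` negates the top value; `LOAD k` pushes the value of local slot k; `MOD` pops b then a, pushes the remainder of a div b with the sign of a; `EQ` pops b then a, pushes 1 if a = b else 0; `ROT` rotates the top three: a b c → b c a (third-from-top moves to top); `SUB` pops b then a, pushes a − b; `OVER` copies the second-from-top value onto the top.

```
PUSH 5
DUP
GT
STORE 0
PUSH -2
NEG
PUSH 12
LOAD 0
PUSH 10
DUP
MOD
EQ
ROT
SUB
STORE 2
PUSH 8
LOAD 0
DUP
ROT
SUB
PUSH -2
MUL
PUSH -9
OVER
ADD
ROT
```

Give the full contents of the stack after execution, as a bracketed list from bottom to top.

[12, 16, 7, 0]

PUSH 5  -> [5]
DUP     -> [5, 5]
GT      -> [0]
STORE 0 -> []
PUSH -2 -> [-2]
NEG     -> [2]
PUSH 12 -> [2, 12]
LOAD 0  -> [2, 12, 0]
PUSH 10 -> [2, 12, 0, 10]
DUP     -> [2, 12, 0, 10, 10]
MOD     -> [2, 12, 0, 0]
EQ      -> [2, 12, 1]
ROT     -> [12, 1, 2]
SUB     -> [12, -1]
STORE 2 -> [12]
PUSH 8  -> [12, 8]
LOAD 0  -> [12, 8, 0]
DUP     -> [12, 8, 0, 0]
ROT     -> [12, 0, 0, 8]
SUB     -> [12, 0, -8]
PUSH -2 -> [12, 0, -8, -2]
MUL     -> [12, 0, 16]
PUSH -9 -> [12, 0, 16, -9]
OVER    -> [12, 0, 16, -9, 16]
ADD     -> [12, 0, 16, 7]
ROT     -> [12, 16, 7, 0]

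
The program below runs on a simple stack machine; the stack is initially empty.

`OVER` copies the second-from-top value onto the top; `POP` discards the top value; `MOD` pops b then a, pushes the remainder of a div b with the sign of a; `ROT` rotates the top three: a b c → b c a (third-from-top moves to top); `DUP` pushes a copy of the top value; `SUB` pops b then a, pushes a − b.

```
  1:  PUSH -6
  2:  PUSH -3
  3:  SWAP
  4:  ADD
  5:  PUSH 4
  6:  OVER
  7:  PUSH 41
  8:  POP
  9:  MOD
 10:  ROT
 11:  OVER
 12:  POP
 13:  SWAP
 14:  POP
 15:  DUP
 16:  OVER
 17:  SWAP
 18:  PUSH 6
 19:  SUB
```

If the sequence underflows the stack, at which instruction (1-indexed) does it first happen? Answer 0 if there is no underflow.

PUSH -6 → -6
PUSH -3 → -6 -3
SWAP    → -3 -6
ADD     → -9
PUSH 4  → -9 4
OVER    → -9 4 -9
PUSH 41 → -9 4 -9 41
POP     → -9 4 -9
MOD     → -9 4
ROT  — needs 3 operands, stack has 2 → underflow

10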